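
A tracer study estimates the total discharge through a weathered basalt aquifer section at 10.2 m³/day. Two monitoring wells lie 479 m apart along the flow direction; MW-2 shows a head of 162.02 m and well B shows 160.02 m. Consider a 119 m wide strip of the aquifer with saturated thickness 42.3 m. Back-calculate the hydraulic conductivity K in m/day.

0.485

Cross-sectional area A = 119 × 42.3 = 5034 m².
Hydraulic gradient i = (162.02 − 160.02) / 479 = 2 / 479 = 0.004175.
From Q = K·A·i, K = Q / (A·i) = 10.2 / (5034 × 0.004175) = 0.4853 m/day.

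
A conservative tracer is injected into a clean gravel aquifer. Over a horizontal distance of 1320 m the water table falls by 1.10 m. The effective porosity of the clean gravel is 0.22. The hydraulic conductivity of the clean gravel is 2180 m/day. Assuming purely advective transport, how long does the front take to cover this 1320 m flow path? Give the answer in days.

160

Hydraulic gradient i = Δh / L = 1.10 / 1320 = 0.0008333.
Darcy flux q = K · i = 2180 × 0.0008333 = 1.817 m/day.
Seepage velocity v = q / n_e = 1.817 / 0.22 = 8.258 m/day.
Travel time t = L / v = 1320 / 8.258 = 159.9 days.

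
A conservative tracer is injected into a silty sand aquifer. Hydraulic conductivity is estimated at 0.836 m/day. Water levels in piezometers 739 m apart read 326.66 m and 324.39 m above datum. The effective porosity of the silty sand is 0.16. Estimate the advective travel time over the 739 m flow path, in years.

Hydraulic gradient i = (326.66 − 324.39) / 739 = 2.27 / 739 = 0.003072.
Darcy flux q = K · i = 0.8360 × 0.003072 = 0.002568 m/day.
Seepage velocity v = q / n_e = 0.002568 / 0.16 = 0.01605 m/day.
Travel time t = L / v = 739 / 0.01605 = 46044 days = 126.1 years.

126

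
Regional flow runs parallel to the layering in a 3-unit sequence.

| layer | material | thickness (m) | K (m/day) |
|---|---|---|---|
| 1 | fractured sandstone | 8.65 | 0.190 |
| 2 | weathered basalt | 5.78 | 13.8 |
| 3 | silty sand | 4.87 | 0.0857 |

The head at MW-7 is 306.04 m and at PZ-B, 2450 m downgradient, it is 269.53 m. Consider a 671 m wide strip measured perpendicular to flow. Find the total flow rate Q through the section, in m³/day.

818

Flow is parallel to layering, so each bed carries its own Darcy discharge and the transmissivities add.
Σ(K_i·b_i) = 0.190×8.65 + 13.8×5.78 + 0.0857×4.87 = 81.82 m²/day.
Hydraulic gradient i = (306.04 − 269.53) / 2450 = 36.51 / 2450 = 0.01490.
Q = Σ(K_i·b_i) · W · i = 81.82 × 671 × 0.01490 = 818.2 m³/day.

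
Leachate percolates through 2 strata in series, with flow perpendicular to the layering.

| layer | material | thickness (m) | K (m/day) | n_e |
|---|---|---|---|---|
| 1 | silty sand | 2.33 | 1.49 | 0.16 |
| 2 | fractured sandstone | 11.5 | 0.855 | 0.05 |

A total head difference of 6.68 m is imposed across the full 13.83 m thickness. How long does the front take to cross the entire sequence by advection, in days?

2.13

With flow normal to the layers, continuity requires the same specific discharge q through every layer.
Σ(b_i/K_i) = 2.33/1.49 + 11.5/0.855 = 15.01 d.
q = Δh / Σ(b_i/K_i) = 6.68 / 15.01 = 0.4449 m/day.
In each layer the seepage velocity is v_i = q/n_i, so the layer transit time is t_i = b_i·n_i / q:
  layer 1 (silty sand): t_1 = 2.33 × 0.16 / 0.4449 = 0.8379 d
  layer 2 (fractured sandstone): t_2 = 11.5 × 0.05 / 0.4449 = 1.292 d
Total t = Σ t_i = 2.130 days.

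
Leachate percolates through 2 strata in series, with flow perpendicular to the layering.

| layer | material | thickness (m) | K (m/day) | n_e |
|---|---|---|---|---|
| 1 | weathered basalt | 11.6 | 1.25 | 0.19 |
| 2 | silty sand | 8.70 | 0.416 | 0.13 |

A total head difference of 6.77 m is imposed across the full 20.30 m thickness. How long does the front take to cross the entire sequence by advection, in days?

With flow normal to the layers, continuity requires the same specific discharge q through every layer.
Σ(b_i/K_i) = 11.6/1.25 + 8.70/0.416 = 30.19 d.
q = Δh / Σ(b_i/K_i) = 6.77 / 30.19 = 0.2242 m/day.
In each layer the seepage velocity is v_i = q/n_i, so the layer transit time is t_i = b_i·n_i / q:
  layer 1 (weathered basalt): t_1 = 11.6 × 0.19 / 0.2242 = 9.830 d
  layer 2 (silty sand): t_2 = 8.70 × 0.13 / 0.2242 = 5.044 d
Total t = Σ t_i = 14.87 days.

14.9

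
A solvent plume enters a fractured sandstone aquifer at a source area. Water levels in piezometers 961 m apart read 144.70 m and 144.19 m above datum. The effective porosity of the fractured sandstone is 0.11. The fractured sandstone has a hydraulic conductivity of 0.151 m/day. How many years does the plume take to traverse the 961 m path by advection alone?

Hydraulic gradient i = (144.70 − 144.19) / 961 = 0.51 / 961 = 0.0005307.
Darcy flux q = K · i = 0.1510 × 0.0005307 = 8.014e-05 m/day.
Seepage velocity v = q / n_e = 8.014e-05 / 0.11 = 0.0007285 m/day.
Travel time t = L / v = 961 / 0.0007285 = 1.319e+06 days = 3612 years.

3610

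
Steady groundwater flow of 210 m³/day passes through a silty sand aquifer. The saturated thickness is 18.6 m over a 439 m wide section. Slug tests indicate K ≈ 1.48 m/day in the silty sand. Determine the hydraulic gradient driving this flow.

Cross-sectional area A = 439 × 18.6 = 8165 m².
From Q = K·A·i, i = Q / (K·A) = 210 / (1.480 × 8165) = 0.01738.

0.0174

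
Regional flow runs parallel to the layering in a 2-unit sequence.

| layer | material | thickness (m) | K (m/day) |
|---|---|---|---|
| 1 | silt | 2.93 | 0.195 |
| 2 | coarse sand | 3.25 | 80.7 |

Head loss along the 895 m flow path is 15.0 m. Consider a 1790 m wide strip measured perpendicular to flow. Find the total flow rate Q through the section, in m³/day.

7890

Flow is parallel to layering, so each bed carries its own Darcy discharge and the transmissivities add.
Σ(K_i·b_i) = 0.195×2.93 + 80.7×3.25 = 262.8 m²/day.
Hydraulic gradient i = Δh / L = 15.0 / 895 = 0.01676.
Q = Σ(K_i·b_i) · W · i = 262.8 × 1790 × 0.01676 = 7885 m³/day.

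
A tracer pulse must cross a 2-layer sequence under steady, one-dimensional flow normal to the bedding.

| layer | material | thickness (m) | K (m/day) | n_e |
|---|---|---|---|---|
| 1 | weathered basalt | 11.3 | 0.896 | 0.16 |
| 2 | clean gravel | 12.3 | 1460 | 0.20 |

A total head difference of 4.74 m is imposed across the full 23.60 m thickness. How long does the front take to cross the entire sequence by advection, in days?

11.4

With flow normal to the layers, continuity requires the same specific discharge q through every layer.
Σ(b_i/K_i) = 11.3/0.896 + 12.3/1460 = 12.62 d.
q = Δh / Σ(b_i/K_i) = 4.74 / 12.62 = 0.3756 m/day.
In each layer the seepage velocity is v_i = q/n_i, so the layer transit time is t_i = b_i·n_i / q:
  layer 1 (weathered basalt): t_1 = 11.3 × 0.16 / 0.3756 = 4.814 d
  layer 2 (clean gravel): t_2 = 12.3 × 0.20 / 0.3756 = 6.550 d
Total t = Σ t_i = 11.36 days.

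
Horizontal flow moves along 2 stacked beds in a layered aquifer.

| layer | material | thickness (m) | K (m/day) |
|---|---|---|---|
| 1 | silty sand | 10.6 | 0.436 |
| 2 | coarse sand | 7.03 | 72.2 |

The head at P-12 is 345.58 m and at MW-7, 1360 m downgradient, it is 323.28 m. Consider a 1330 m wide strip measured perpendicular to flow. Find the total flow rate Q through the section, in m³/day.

11200

Flow is parallel to layering, so each bed carries its own Darcy discharge and the transmissivities add.
Σ(K_i·b_i) = 0.436×10.6 + 72.2×7.03 = 512.2 m²/day.
Hydraulic gradient i = (345.58 − 323.28) / 1360 = 22.3 / 1360 = 0.01640.
Q = Σ(K_i·b_i) · W · i = 512.2 × 1330 × 0.01640 = 11170 m³/day.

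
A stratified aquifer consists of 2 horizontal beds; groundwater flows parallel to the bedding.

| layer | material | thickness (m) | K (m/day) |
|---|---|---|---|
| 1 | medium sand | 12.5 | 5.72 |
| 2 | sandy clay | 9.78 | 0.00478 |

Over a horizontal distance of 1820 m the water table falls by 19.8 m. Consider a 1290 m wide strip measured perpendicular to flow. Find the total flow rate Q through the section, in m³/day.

Flow is parallel to layering, so each bed carries its own Darcy discharge and the transmissivities add.
Σ(K_i·b_i) = 5.72×12.5 + 0.00478×9.78 = 71.55 m²/day.
Hydraulic gradient i = Δh / L = 19.8 / 1820 = 0.01088.
Q = Σ(K_i·b_i) · W · i = 71.55 × 1290 × 0.01088 = 1004 m³/day.

1000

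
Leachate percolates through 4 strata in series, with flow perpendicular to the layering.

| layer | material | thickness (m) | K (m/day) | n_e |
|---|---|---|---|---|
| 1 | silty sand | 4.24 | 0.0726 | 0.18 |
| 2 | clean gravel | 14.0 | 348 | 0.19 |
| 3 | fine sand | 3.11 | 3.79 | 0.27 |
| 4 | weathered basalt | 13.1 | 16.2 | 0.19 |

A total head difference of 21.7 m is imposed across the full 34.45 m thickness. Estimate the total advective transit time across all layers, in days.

With flow normal to the layers, continuity requires the same specific discharge q through every layer.
Σ(b_i/K_i) = 4.24/0.0726 + 14.0/348 + 3.11/3.79 + 13.1/16.2 = 60.07 d.
q = Δh / Σ(b_i/K_i) = 21.7 / 60.07 = 0.3612 m/day.
In each layer the seepage velocity is v_i = q/n_i, so the layer transit time is t_i = b_i·n_i / q:
  layer 1 (silty sand): t_1 = 4.24 × 0.18 / 0.3612 = 2.113 d
  layer 2 (clean gravel): t_2 = 14.0 × 0.19 / 0.3612 = 7.364 d
  layer 3 (fine sand): t_3 = 3.11 × 0.27 / 0.3612 = 2.325 d
  layer 4 (weathered basalt): t_4 = 13.1 × 0.19 / 0.3612 = 6.890 d
Total t = Σ t_i = 18.69 days.

18.7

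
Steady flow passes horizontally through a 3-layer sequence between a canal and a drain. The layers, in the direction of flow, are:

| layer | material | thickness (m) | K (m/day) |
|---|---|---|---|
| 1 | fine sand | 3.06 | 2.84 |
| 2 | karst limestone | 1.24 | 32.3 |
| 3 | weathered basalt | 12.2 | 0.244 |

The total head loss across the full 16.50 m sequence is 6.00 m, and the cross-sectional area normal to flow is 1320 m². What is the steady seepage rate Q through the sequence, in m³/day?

155

Flow is perpendicular to layering, so the layers act in series and the equivalent K is the thickness-weighted harmonic mean.
Total thickness L = 3.06 + 1.24 + 12.2 = 16.50 m.
Σ(b_i/K_i) = 3.06/2.84 + 1.24/32.3 + 12.2/0.244 = 51.12 d.
K_eq = L / Σ(b_i/K_i) = 16.50 / 51.12 = 0.3228 m/day.
Q = K_eq · A · (Δh/L) = 0.3228 × 1320 × (6.00/16.50) = 154.9 m³/day.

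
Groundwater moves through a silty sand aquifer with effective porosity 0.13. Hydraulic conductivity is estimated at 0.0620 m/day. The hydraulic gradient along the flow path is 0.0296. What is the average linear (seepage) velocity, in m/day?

Hydraulic gradient i = 0.0296.
Darcy flux q = K · i = 0.06200 × 0.02960 = 0.001835 m/day.
Seepage velocity v = q / n_e = 0.001835 / 0.13 = 0.01412 m/day.

0.0141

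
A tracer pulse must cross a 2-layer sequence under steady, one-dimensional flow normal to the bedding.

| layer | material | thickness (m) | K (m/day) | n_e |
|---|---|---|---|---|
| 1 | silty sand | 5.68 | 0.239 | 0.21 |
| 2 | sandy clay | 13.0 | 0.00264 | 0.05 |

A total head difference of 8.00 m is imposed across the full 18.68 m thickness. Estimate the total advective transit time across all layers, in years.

With flow normal to the layers, continuity requires the same specific discharge q through every layer.
Σ(b_i/K_i) = 5.68/0.239 + 13.0/0.00264 = 4948 d.
q = Δh / Σ(b_i/K_i) = 8.00 / 4948 = 0.001617 m/day.
In each layer the seepage velocity is v_i = q/n_i, so the layer transit time is t_i = b_i·n_i / q:
  layer 1 (silty sand): t_1 = 5.68 × 0.21 / 0.001617 = 737.7 d
  layer 2 (sandy clay): t_2 = 13.0 × 0.05 / 0.001617 = 402.0 d
Total t = Σ t_i = 1140 days = 3.121 years.

3.12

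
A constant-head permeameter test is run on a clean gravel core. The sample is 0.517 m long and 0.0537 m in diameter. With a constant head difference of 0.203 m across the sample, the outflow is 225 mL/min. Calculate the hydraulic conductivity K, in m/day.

Cross-sectional area A = π·(d/2)² = π × (0.0537/2)² = 0.002265 m².
Convert discharge: 225 mL/min = 3.750e-06 m³/s.
Darcy's law rearranged: K = Q·L / (A·Δh) = 3.750e-06 × 0.517 / (0.002265 × 0.203) = 0.004217 m/s = 364.3 m/day.

364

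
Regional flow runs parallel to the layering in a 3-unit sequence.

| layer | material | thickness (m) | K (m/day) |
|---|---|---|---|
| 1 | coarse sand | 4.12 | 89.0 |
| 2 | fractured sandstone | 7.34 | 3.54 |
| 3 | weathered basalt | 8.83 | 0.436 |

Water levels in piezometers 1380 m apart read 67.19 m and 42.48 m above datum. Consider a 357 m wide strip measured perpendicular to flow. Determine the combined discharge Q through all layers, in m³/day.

Flow is parallel to layering, so each bed carries its own Darcy discharge and the transmissivities add.
Σ(K_i·b_i) = 89.0×4.12 + 3.54×7.34 + 0.436×8.83 = 396.5 m²/day.
Hydraulic gradient i = (67.19 − 42.48) / 1380 = 24.71 / 1380 = 0.01791.
Q = Σ(K_i·b_i) · W · i = 396.5 × 357 × 0.01791 = 2535 m³/day.

2530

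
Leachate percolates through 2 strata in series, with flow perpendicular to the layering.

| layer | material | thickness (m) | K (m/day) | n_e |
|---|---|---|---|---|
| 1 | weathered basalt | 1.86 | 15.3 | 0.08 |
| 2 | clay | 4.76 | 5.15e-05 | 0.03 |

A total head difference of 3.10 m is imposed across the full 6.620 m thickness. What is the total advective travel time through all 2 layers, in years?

With flow normal to the layers, continuity requires the same specific discharge q through every layer.
Σ(b_i/K_i) = 1.86/15.3 + 4.76/5.15e-05 = 92427 d.
q = Δh / Σ(b_i/K_i) = 3.10 / 92427 = 3.354e-05 m/day.
In each layer the seepage velocity is v_i = q/n_i, so the layer transit time is t_i = b_i·n_i / q:
  layer 1 (weathered basalt): t_1 = 1.86 × 0.08 / 3.354e-05 = 4437 d
  layer 2 (clay): t_2 = 4.76 × 0.03 / 3.354e-05 = 4258 d
Total t = Σ t_i = 8694 days = 23.80 years.

23.8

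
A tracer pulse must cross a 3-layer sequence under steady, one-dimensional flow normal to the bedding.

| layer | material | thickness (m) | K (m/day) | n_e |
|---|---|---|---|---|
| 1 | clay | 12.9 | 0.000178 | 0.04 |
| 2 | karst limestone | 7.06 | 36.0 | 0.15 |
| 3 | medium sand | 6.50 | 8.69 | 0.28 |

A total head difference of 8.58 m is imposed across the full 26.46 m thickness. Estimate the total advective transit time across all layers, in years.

With flow normal to the layers, continuity requires the same specific discharge q through every layer.
Σ(b_i/K_i) = 12.9/0.000178 + 7.06/36.0 + 6.50/8.69 = 72473 d.
q = Δh / Σ(b_i/K_i) = 8.58 / 72473 = 0.0001184 m/day.
In each layer the seepage velocity is v_i = q/n_i, so the layer transit time is t_i = b_i·n_i / q:
  layer 1 (clay): t_1 = 12.9 × 0.04 / 0.0001184 = 4359 d
  layer 2 (karst limestone): t_2 = 7.06 × 0.15 / 0.0001184 = 8945 d
  layer 3 (medium sand): t_3 = 6.50 × 0.28 / 0.0001184 = 15373 d
Total t = Σ t_i = 28677 days = 78.51 years.

78.5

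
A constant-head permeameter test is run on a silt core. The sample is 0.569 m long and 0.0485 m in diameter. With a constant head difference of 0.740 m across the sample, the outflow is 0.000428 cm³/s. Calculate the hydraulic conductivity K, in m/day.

0.0154

Cross-sectional area A = π·(d/2)² = π × (0.0485/2)² = 0.001847 m².
Convert discharge: 0.000428 cm³/s = 4.280e-10 m³/s.
Darcy's law rearranged: K = Q·L / (A·Δh) = 4.280e-10 × 0.569 / (0.001847 × 0.740) = 1.781e-07 m/s = 0.01539 m/day.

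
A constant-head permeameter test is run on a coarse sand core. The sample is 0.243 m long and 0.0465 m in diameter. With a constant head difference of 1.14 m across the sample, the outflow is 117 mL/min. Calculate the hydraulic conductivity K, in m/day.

Cross-sectional area A = π·(d/2)² = π × (0.0465/2)² = 0.001698 m².
Convert discharge: 117 mL/min = 1.950e-06 m³/s.
Darcy's law rearranged: K = Q·L / (A·Δh) = 1.950e-06 × 0.243 / (0.001698 × 1.14) = 0.0002448 m/s = 21.15 m/day.

21.1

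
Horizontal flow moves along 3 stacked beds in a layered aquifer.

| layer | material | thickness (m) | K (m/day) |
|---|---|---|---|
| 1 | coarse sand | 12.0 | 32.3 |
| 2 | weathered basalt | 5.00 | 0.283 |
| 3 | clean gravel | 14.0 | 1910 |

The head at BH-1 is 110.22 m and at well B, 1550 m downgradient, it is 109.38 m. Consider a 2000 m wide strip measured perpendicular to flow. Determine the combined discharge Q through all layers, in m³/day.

29400

Flow is parallel to layering, so each bed carries its own Darcy discharge and the transmissivities add.
Σ(K_i·b_i) = 32.3×12.0 + 0.283×5.00 + 1910×14.0 = 27129 m²/day.
Hydraulic gradient i = (110.22 − 109.38) / 1550 = 0.84 / 1550 = 0.0005419.
Q = Σ(K_i·b_i) · W · i = 27129 × 2000 × 0.0005419 = 29404 m³/day.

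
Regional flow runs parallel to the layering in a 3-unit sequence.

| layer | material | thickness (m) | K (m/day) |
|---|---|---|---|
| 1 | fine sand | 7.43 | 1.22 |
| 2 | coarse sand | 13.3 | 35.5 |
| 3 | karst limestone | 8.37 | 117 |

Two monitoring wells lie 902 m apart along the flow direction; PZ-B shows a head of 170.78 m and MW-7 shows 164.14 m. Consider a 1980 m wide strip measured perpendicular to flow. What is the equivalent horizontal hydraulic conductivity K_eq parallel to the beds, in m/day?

Flow is parallel to layering, so each bed carries its own Darcy discharge and the transmissivities add.
Σ(K_i·b_i) = 1.22×7.43 + 35.5×13.3 + 117×8.37 = 1461 m²/day.
Total thickness b = 29.10 m, so K_eq = Σ(K_i·b_i)/b = 50.19 m/day.

50.2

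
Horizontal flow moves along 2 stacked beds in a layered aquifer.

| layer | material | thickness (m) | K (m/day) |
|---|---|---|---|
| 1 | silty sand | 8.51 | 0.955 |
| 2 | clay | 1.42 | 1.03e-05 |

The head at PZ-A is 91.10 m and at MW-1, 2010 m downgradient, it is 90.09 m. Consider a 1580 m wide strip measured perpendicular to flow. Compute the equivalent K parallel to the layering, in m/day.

0.818

Flow is parallel to layering, so each bed carries its own Darcy discharge and the transmissivities add.
Σ(K_i·b_i) = 0.955×8.51 + 1.03e-05×1.42 = 8.127 m²/day.
Total thickness b = 9.930 m, so K_eq = Σ(K_i·b_i)/b = 0.8184 m/day.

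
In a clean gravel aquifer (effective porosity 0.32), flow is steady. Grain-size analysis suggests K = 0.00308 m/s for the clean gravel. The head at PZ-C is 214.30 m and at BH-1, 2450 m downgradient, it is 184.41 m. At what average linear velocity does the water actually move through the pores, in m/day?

10.1

Convert K: 0.00308 m/s × 86400 = 266.1 m/day.
Hydraulic gradient i = (214.30 − 184.41) / 2450 = 29.89 / 2450 = 0.01220.
Darcy flux q = K · i = 266.1 × 0.01220 = 3.247 m/day.
Seepage velocity v = q / n_e = 3.247 / 0.32 = 10.15 m/day.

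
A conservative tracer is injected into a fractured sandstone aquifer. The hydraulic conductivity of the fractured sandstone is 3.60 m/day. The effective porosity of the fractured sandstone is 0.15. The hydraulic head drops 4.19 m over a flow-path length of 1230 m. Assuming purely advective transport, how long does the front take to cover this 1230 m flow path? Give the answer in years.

Hydraulic gradient i = Δh / L = 4.19 / 1230 = 0.003407.
Darcy flux q = K · i = 3.600 × 0.003407 = 0.01226 m/day.
Seepage velocity v = q / n_e = 0.01226 / 0.15 = 0.08176 m/day.
Travel time t = L / v = 1230 / 0.08176 = 15045 days = 41.19 years.

41.2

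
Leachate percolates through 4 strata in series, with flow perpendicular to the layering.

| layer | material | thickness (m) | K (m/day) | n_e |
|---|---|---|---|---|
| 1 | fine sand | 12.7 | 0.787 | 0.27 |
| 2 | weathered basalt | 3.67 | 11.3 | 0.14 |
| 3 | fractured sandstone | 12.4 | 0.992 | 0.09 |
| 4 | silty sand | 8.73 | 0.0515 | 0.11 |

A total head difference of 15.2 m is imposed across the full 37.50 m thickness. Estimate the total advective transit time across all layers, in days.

78.6

With flow normal to the layers, continuity requires the same specific discharge q through every layer.
Σ(b_i/K_i) = 12.7/0.787 + 3.67/11.3 + 12.4/0.992 + 8.73/0.0515 = 198.5 d.
q = Δh / Σ(b_i/K_i) = 15.2 / 198.5 = 0.07658 m/day.
In each layer the seepage velocity is v_i = q/n_i, so the layer transit time is t_i = b_i·n_i / q:
  layer 1 (fine sand): t_1 = 12.7 × 0.27 / 0.07658 = 44.77 d
  layer 2 (weathered basalt): t_2 = 3.67 × 0.14 / 0.07658 = 6.709 d
  layer 3 (fractured sandstone): t_3 = 12.4 × 0.09 / 0.07658 = 14.57 d
  layer 4 (silty sand): t_4 = 8.73 × 0.11 / 0.07658 = 12.54 d
Total t = Σ t_i = 78.60 days.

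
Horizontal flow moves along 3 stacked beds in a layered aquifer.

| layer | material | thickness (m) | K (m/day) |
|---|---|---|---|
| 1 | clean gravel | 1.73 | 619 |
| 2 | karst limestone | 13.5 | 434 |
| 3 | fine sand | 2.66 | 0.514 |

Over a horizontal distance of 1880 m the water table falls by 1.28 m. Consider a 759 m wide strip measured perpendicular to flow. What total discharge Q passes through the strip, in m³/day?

Flow is parallel to layering, so each bed carries its own Darcy discharge and the transmissivities add.
Σ(K_i·b_i) = 619×1.73 + 434×13.5 + 0.514×2.66 = 6931 m²/day.
Hydraulic gradient i = Δh / L = 1.28 / 1880 = 0.0006809.
Q = Σ(K_i·b_i) · W · i = 6931 × 759 × 0.0006809 = 3582 m³/day.

3580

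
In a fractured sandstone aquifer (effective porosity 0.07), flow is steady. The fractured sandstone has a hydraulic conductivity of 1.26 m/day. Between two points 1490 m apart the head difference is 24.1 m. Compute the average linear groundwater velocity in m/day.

0.291

Hydraulic gradient i = Δh / L = 24.1 / 1490 = 0.01617.
Darcy flux q = K · i = 1.260 × 0.01617 = 0.02038 m/day.
Seepage velocity v = q / n_e = 0.02038 / 0.07 = 0.2911 m/day.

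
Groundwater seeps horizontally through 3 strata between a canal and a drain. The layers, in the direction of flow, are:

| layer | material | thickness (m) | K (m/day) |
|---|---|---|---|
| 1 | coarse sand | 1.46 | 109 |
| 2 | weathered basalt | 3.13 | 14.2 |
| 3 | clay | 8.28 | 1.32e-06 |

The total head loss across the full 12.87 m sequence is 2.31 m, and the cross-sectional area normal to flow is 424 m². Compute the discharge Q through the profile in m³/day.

0.000156

Flow is perpendicular to layering, so the layers act in series and the equivalent K is the thickness-weighted harmonic mean.
Total thickness L = 1.46 + 3.13 + 8.28 = 12.87 m.
Σ(b_i/K_i) = 1.46/109 + 3.13/14.2 + 8.28/1.32e-06 = 6.273e+06 d.
K_eq = L / Σ(b_i/K_i) = 12.87 / 6.273e+06 = 2.052e-06 m/day.
Q = K_eq · A · (Δh/L) = 2.052e-06 × 424 × (2.31/12.87) = 0.0001561 m³/day.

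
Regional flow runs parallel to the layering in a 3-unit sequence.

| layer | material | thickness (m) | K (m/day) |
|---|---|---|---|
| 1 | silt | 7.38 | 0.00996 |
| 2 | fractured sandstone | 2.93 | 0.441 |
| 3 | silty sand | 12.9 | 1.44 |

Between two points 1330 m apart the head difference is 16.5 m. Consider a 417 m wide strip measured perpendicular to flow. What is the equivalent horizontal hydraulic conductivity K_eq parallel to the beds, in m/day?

Flow is parallel to layering, so each bed carries its own Darcy discharge and the transmissivities add.
Σ(K_i·b_i) = 0.00996×7.38 + 0.441×2.93 + 1.44×12.9 = 19.94 m²/day.
Total thickness b = 23.21 m, so K_eq = Σ(K_i·b_i)/b = 0.8592 m/day.

0.859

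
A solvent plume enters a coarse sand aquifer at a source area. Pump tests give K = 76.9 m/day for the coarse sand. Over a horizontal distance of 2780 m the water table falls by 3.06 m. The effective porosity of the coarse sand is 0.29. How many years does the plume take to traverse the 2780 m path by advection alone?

Hydraulic gradient i = Δh / L = 3.06 / 2780 = 0.001101.
Darcy flux q = K · i = 76.90 × 0.001101 = 0.08465 m/day.
Seepage velocity v = q / n_e = 0.08465 / 0.29 = 0.2919 m/day.
Travel time t = L / v = 2780 / 0.2919 = 9524 days = 26.08 years.

26.1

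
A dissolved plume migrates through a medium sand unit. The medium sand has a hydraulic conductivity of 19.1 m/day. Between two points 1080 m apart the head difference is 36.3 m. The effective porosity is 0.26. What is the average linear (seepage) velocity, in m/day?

2.47

Hydraulic gradient i = Δh / L = 36.3 / 1080 = 0.03361.
Darcy flux q = K · i = 19.10 × 0.03361 = 0.6420 m/day.
Seepage velocity v = q / n_e = 0.6420 / 0.26 = 2.469 m/day.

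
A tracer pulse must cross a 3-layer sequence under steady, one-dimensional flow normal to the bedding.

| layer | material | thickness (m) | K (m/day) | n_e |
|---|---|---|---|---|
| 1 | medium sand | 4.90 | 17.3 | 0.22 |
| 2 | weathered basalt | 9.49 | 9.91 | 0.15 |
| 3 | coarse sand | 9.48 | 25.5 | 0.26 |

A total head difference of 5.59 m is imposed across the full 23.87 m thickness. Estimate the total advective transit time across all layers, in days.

1.43

With flow normal to the layers, continuity requires the same specific discharge q through every layer.
Σ(b_i/K_i) = 4.90/17.3 + 9.49/9.91 + 9.48/25.5 = 1.613 d.
q = Δh / Σ(b_i/K_i) = 5.59 / 1.613 = 3.466 m/day.
In each layer the seepage velocity is v_i = q/n_i, so the layer transit time is t_i = b_i·n_i / q:
  layer 1 (medium sand): t_1 = 4.90 × 0.22 / 3.466 = 0.3110 d
  layer 2 (weathered basalt): t_2 = 9.49 × 0.15 / 3.466 = 0.4107 d
  layer 3 (coarse sand): t_3 = 9.48 × 0.26 / 3.466 = 0.7111 d
Total t = Σ t_i = 1.433 days.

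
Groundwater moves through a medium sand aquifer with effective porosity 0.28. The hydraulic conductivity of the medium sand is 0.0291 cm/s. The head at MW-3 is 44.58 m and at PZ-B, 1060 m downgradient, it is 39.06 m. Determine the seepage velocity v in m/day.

0.468

Convert K: 0.0291 cm/s × 864 = 25.14 m/day.
Hydraulic gradient i = (44.58 − 39.06) / 1060 = 5.52 / 1060 = 0.005208.
Darcy flux q = K · i = 25.14 × 0.005208 = 0.1309 m/day.
Seepage velocity v = q / n_e = 0.1309 / 0.28 = 0.4676 m/day.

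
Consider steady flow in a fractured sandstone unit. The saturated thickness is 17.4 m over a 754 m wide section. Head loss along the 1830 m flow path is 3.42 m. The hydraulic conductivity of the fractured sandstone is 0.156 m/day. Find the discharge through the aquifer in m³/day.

Cross-sectional area A = 754 × 17.4 = 13120 m².
Hydraulic gradient i = Δh / L = 3.42 / 1830 = 0.001869.
Darcy's law: Q = K · A · i = 0.1560 × 13120 × 0.001869 = 3.825 m³/day.

3.82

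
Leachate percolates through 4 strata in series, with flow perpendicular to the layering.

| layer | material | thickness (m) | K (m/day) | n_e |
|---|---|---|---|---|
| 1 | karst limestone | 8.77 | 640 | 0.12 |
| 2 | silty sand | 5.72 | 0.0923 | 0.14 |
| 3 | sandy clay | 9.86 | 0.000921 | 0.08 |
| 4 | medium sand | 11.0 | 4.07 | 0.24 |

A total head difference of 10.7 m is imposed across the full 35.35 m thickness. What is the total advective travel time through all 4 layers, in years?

With flow normal to the layers, continuity requires the same specific discharge q through every layer.
Σ(b_i/K_i) = 8.77/640 + 5.72/0.0923 + 9.86/0.000921 + 11.0/4.07 = 10770 d.
q = Δh / Σ(b_i/K_i) = 10.7 / 10770 = 0.0009935 m/day.
In each layer the seepage velocity is v_i = q/n_i, so the layer transit time is t_i = b_i·n_i / q:
  layer 1 (karst limestone): t_1 = 8.77 × 0.12 / 0.0009935 = 1059 d
  layer 2 (silty sand): t_2 = 5.72 × 0.14 / 0.0009935 = 806.1 d
  layer 3 (sandy clay): t_3 = 9.86 × 0.08 / 0.0009935 = 794.0 d
  layer 4 (medium sand): t_4 = 11.0 × 0.24 / 0.0009935 = 2657 d
Total t = Σ t_i = 5317 days = 14.56 years.

14.6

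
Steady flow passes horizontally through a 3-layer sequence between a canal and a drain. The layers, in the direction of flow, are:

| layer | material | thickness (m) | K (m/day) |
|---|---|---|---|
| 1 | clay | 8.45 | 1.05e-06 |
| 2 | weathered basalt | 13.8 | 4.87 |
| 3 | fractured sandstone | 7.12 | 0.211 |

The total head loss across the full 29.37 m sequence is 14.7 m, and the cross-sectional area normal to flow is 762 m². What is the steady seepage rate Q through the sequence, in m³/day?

0.00139

Flow is perpendicular to layering, so the layers act in series and the equivalent K is the thickness-weighted harmonic mean.
Total thickness L = 8.45 + 13.8 + 7.12 = 29.37 m.
Σ(b_i/K_i) = 8.45/1.05e-06 + 13.8/4.87 + 7.12/0.211 = 8.048e+06 d.
K_eq = L / Σ(b_i/K_i) = 29.37 / 8.048e+06 = 3.650e-06 m/day.
Q = K_eq · A · (Δh/L) = 3.650e-06 × 762 × (14.7/29.37) = 0.001392 m³/day.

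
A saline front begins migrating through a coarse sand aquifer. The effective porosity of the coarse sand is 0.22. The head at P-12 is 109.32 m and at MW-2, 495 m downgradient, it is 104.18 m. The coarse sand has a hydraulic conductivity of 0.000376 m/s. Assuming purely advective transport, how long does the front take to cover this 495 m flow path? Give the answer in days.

323

Convert K: 0.000376 m/s × 86400 = 32.49 m/day.
Hydraulic gradient i = (109.32 − 104.18) / 495 = 5.14 / 495 = 0.01038.
Darcy flux q = K · i = 32.49 × 0.01038 = 0.3373 m/day.
Seepage velocity v = q / n_e = 0.3373 / 0.22 = 1.533 m/day.
Travel time t = L / v = 495 / 1.533 = 322.8 days.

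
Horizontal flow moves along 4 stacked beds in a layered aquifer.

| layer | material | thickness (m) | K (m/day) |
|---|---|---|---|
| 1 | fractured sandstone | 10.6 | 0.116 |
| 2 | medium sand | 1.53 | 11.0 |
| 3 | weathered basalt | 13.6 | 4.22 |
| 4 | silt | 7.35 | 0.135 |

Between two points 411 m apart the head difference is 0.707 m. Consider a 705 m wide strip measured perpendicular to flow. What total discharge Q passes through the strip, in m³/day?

92.7

Flow is parallel to layering, so each bed carries its own Darcy discharge and the transmissivities add.
Σ(K_i·b_i) = 0.116×10.6 + 11.0×1.53 + 4.22×13.6 + 0.135×7.35 = 76.44 m²/day.
Hydraulic gradient i = Δh / L = 0.707 / 411 = 0.001720.
Q = Σ(K_i·b_i) · W · i = 76.44 × 705 × 0.001720 = 92.71 m³/day.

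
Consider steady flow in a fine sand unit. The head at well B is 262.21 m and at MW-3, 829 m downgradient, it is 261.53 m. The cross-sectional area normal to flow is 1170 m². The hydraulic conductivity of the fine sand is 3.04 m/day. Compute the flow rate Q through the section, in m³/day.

2.92

Hydraulic gradient i = (262.21 − 261.53) / 829 = 0.68 / 829 = 0.0008203.
Darcy's law: Q = K · A · i = 3.040 × 1170 × 0.0008203 = 2.918 m³/day.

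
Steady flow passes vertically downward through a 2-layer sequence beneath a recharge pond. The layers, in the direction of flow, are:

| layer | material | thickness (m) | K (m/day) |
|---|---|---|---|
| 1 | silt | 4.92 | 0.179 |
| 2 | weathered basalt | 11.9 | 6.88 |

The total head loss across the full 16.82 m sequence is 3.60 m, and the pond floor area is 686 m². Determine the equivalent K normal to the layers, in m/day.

Flow is perpendicular to layering, so the layers act in series and the equivalent K is the thickness-weighted harmonic mean.
Total thickness L = 4.92 + 11.9 = 16.82 m.
Σ(b_i/K_i) = 4.92/0.179 + 11.9/6.88 = 29.22 d.
K_eq = L / Σ(b_i/K_i) = 16.82 / 29.22 = 0.5757 m/day.

0.576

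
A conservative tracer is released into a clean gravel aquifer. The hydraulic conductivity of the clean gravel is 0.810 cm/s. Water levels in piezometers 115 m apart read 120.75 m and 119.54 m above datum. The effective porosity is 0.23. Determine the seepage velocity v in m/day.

Convert K: 0.810 cm/s × 864 = 699.8 m/day.
Hydraulic gradient i = (120.75 − 119.54) / 115 = 1.21 / 115 = 0.01052.
Darcy flux q = K · i = 699.8 × 0.01052 = 7.364 m/day.
Seepage velocity v = q / n_e = 7.364 / 0.23 = 32.02 m/day.

32.0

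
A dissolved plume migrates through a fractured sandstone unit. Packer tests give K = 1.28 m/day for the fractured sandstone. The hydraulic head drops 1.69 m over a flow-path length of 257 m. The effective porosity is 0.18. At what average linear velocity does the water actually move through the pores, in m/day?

0.0468

Hydraulic gradient i = Δh / L = 1.69 / 257 = 0.006576.
Darcy flux q = K · i = 1.280 × 0.006576 = 0.008417 m/day.
Seepage velocity v = q / n_e = 0.008417 / 0.18 = 0.04676 m/day.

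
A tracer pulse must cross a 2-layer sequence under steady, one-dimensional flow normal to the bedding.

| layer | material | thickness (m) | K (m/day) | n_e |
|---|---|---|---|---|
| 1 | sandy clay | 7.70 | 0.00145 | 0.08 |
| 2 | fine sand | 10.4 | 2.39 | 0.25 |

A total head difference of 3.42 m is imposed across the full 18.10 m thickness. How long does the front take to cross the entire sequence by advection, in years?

13.7

With flow normal to the layers, continuity requires the same specific discharge q through every layer.
Σ(b_i/K_i) = 7.70/0.00145 + 10.4/2.39 = 5315 d.
q = Δh / Σ(b_i/K_i) = 3.42 / 5315 = 0.0006435 m/day.
In each layer the seepage velocity is v_i = q/n_i, so the layer transit time is t_i = b_i·n_i / q:
  layer 1 (sandy clay): t_1 = 7.70 × 0.08 / 0.0006435 = 957.3 d
  layer 2 (fine sand): t_2 = 10.4 × 0.25 / 0.0006435 = 4040 d
Total t = Σ t_i = 4998 days = 13.68 years.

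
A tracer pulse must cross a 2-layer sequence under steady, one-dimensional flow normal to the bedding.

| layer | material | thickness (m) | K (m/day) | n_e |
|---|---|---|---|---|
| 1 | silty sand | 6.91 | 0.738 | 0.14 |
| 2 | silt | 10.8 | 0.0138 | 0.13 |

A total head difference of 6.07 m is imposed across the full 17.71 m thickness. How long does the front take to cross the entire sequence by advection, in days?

309

With flow normal to the layers, continuity requires the same specific discharge q through every layer.
Σ(b_i/K_i) = 6.91/0.738 + 10.8/0.0138 = 792.0 d.
q = Δh / Σ(b_i/K_i) = 6.07 / 792.0 = 0.007664 m/day.
In each layer the seepage velocity is v_i = q/n_i, so the layer transit time is t_i = b_i·n_i / q:
  layer 1 (silty sand): t_1 = 6.91 × 0.14 / 0.007664 = 126.2 d
  layer 2 (silt): t_2 = 10.8 × 0.13 / 0.007664 = 183.2 d
Total t = Σ t_i = 309.4 days.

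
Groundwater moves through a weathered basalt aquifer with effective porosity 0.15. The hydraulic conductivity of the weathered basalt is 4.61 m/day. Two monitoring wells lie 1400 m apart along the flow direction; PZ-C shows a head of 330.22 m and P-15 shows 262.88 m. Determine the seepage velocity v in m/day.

1.48

Hydraulic gradient i = (330.22 − 262.88) / 1400 = 67.34 / 1400 = 0.04810.
Darcy flux q = K · i = 4.610 × 0.04810 = 0.2217 m/day.
Seepage velocity v = q / n_e = 0.2217 / 0.15 = 1.478 m/day.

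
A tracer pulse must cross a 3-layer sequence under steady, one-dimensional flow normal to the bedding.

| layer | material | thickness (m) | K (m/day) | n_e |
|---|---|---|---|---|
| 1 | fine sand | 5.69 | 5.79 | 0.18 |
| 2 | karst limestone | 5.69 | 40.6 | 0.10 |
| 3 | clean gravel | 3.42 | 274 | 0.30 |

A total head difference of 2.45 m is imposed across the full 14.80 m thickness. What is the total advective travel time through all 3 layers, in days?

With flow normal to the layers, continuity requires the same specific discharge q through every layer.
Σ(b_i/K_i) = 5.69/5.79 + 5.69/40.6 + 3.42/274 = 1.135 d.
q = Δh / Σ(b_i/K_i) = 2.45 / 1.135 = 2.158 m/day.
In each layer the seepage velocity is v_i = q/n_i, so the layer transit time is t_i = b_i·n_i / q:
  layer 1 (fine sand): t_1 = 5.69 × 0.18 / 2.158 = 0.4746 d
  layer 2 (karst limestone): t_2 = 5.69 × 0.10 / 2.158 = 0.2637 d
  layer 3 (clean gravel): t_3 = 3.42 × 0.30 / 2.158 = 0.4755 d
Total t = Σ t_i = 1.214 days.

1.21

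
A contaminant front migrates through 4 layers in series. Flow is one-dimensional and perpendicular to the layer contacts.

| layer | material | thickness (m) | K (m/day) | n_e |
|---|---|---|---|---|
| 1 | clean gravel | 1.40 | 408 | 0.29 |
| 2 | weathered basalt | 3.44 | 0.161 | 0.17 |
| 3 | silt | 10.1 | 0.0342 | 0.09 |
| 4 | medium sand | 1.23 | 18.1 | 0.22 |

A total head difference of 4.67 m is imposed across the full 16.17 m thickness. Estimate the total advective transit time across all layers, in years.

With flow normal to the layers, continuity requires the same specific discharge q through every layer.
Σ(b_i/K_i) = 1.40/408 + 3.44/0.161 + 10.1/0.0342 + 1.23/18.1 = 316.8 d.
q = Δh / Σ(b_i/K_i) = 4.67 / 316.8 = 0.01474 m/day.
In each layer the seepage velocity is v_i = q/n_i, so the layer transit time is t_i = b_i·n_i / q:
  layer 1 (clean gravel): t_1 = 1.40 × 0.29 / 0.01474 = 27.54 d
  layer 2 (weathered basalt): t_2 = 3.44 × 0.17 / 0.01474 = 39.67 d
  layer 3 (silt): t_3 = 10.1 × 0.09 / 0.01474 = 61.66 d
  layer 4 (medium sand): t_4 = 1.23 × 0.22 / 0.01474 = 18.35 d
Total t = Σ t_i = 147.2 days = 0.4031 years.

0.403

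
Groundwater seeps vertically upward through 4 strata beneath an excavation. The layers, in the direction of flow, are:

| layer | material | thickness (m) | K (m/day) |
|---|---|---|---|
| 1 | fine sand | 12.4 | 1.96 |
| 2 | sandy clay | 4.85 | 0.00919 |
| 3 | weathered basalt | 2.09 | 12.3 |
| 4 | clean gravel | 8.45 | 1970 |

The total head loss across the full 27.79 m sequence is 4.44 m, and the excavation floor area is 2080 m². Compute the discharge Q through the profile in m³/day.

17.3

Flow is perpendicular to layering, so the layers act in series and the equivalent K is the thickness-weighted harmonic mean.
Total thickness L = 12.4 + 4.85 + 2.09 + 8.45 = 27.79 m.
Σ(b_i/K_i) = 12.4/1.96 + 4.85/0.00919 + 2.09/12.3 + 8.45/1970 = 534.2 d.
K_eq = L / Σ(b_i/K_i) = 27.79 / 534.2 = 0.05202 m/day.
Q = K_eq · A · (Δh/L) = 0.05202 × 2080 × (4.44/27.79) = 17.29 m³/day.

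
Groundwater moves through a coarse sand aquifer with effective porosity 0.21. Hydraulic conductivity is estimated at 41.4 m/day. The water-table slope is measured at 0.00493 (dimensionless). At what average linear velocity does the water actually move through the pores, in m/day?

0.972

Hydraulic gradient i = 0.00493.
Darcy flux q = K · i = 41.40 × 0.004930 = 0.2041 m/day.
Seepage velocity v = q / n_e = 0.2041 / 0.21 = 0.9719 m/day.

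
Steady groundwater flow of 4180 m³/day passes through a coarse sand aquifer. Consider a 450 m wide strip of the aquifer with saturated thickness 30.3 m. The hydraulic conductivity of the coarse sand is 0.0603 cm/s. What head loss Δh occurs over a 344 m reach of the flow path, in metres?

Convert K: 0.0603 cm/s × 864 = 52.10 m/day.
Cross-sectional area A = 450 × 30.3 = 13635 m².
From Q = K·A·i, i = Q / (K·A) = 4180 / (52.10 × 13635) = 0.005884.
Head loss Δh = i · L = 0.005884 × 344 = 2.024 m.

2.02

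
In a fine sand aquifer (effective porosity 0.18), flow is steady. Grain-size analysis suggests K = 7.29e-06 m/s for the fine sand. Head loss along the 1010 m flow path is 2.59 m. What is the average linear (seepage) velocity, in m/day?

Convert K: 7.29e-06 m/s × 86400 = 0.6299 m/day.
Hydraulic gradient i = Δh / L = 2.59 / 1010 = 0.002564.
Darcy flux q = K · i = 0.6299 × 0.002564 = 0.001615 m/day.
Seepage velocity v = q / n_e = 0.001615 / 0.18 = 0.008973 m/day.

0.00897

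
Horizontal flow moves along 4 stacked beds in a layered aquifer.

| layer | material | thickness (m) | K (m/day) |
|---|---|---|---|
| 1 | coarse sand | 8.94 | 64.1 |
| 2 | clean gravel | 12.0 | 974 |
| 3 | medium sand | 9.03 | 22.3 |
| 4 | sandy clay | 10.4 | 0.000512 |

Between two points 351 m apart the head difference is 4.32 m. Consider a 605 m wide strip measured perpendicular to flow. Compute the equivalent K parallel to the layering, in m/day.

Flow is parallel to layering, so each bed carries its own Darcy discharge and the transmissivities add.
Σ(K_i·b_i) = 64.1×8.94 + 974×12.0 + 22.3×9.03 + 0.000512×10.4 = 12462 m²/day.
Total thickness b = 40.37 m, so K_eq = Σ(K_i·b_i)/b = 308.7 m/day.

309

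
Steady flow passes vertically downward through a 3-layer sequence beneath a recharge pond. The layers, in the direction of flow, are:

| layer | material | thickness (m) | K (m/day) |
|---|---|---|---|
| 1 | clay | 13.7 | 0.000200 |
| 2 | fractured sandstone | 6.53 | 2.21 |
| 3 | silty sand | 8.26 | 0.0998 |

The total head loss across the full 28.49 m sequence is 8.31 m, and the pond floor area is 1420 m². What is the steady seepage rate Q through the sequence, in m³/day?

Flow is perpendicular to layering, so the layers act in series and the equivalent K is the thickness-weighted harmonic mean.
Total thickness L = 13.7 + 6.53 + 8.26 = 28.49 m.
Σ(b_i/K_i) = 13.7/0.000200 + 6.53/2.21 + 8.26/0.0998 = 68586 d.
K_eq = L / Σ(b_i/K_i) = 28.49 / 68586 = 0.0004154 m/day.
Q = K_eq · A · (Δh/L) = 0.0004154 × 1420 × (8.31/28.49) = 0.1721 m³/day.

0.172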